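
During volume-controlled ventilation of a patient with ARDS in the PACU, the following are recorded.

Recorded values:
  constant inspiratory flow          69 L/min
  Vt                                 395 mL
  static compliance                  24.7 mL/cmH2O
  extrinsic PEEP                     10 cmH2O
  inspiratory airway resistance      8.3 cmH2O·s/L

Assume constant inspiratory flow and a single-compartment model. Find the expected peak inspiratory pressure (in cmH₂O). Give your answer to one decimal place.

Flow: 69 L/min ÷ 60 = 1.15 L/s.
Equation of motion (constant flow): PIP = Vt/C + R·V̇ + PEEP.
PIP = 395/24.7 + 8.3×1.15 + 10 = 15.992 + 9.545 + 10 = 35.537 cmH2O.

35.5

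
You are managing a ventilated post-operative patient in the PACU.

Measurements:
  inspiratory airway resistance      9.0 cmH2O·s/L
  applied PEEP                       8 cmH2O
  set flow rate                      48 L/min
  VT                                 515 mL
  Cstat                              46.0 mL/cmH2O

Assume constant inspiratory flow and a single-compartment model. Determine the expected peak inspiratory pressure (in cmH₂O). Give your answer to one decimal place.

Flow: 48 L/min ÷ 60 = 0.8 L/s.
Equation of motion (constant flow): PIP = Vt/C + R·V̇ + PEEP.
PIP = 515/46.0 + 9.0×0.8 + 8 = 11.196 + 7.2 + 8 = 26.396 cmH2O.

26.4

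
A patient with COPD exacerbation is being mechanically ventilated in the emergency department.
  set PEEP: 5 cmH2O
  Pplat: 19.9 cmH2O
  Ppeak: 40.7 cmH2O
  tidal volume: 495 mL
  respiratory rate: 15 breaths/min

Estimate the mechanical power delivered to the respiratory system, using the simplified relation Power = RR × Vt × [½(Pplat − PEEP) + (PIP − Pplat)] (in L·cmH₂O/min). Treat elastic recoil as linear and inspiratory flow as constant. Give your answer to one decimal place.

Per-breath work = Vt × [½(Pplat−PEEP) + (PIP−Pplat)] = 0.495 × [0.5×14.9 + 20.8] = 0.495 × 28.25 = 13.984 L·cmH2O.
Power = 15 × 13.984 = 209.76 L·cmH2O/min.

209.8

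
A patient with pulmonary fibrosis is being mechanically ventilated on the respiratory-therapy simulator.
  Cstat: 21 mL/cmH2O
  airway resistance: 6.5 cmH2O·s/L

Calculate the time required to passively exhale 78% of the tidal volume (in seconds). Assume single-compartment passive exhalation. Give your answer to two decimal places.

0.21

τ = R × C = 6.5 × 21 mL/cmH2O = 6.5 × 0.021 L/cmH2O = 0.1365 s.
Exhaled fraction f = 1 − e^(−t/τ) → t = −τ·ln(1 − f) = −0.1365·ln(0.22) = 0.2067 s.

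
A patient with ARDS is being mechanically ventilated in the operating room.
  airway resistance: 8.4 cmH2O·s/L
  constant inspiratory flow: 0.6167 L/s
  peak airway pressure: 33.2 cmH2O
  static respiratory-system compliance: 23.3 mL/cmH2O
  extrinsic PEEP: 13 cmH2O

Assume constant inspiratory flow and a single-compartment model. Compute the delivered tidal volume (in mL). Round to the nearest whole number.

350

Equation of motion (constant flow): PIP = Vt/C + R·V̇ + PEEP.
Vt/C = PIP − R·V̇ − PEEP = 33.2 − 5.18 − 13 = 15.02 cmH2O.
Vt = C × 15.02 = 23.3 × 15.02 = 349.97 mL.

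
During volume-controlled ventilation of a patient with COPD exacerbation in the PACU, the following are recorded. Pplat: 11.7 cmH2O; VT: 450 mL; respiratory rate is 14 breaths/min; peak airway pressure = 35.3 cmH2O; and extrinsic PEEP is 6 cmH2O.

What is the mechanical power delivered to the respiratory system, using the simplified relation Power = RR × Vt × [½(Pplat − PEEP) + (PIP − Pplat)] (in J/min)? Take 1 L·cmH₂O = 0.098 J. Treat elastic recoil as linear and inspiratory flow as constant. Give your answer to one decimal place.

Per-breath work = Vt × [½(Pplat−PEEP) + (PIP−Pplat)] = 0.450 × [0.5×5.7 + 23.6] = 0.450 × 26.45 = 11.903 L·cmH2O.
Power = 14 × 11.903 = 166.64 L·cmH2O/min.
× 0.098 J/(L·cmH2O) → 16.331 J/min.

16.3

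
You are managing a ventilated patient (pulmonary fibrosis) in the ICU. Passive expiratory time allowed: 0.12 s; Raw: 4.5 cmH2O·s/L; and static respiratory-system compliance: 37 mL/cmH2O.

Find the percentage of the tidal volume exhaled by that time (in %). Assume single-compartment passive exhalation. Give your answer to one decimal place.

51.4

τ = R × C = 4.5 × 37 mL/cmH2O = 4.5 × 0.037 L/cmH2O = 0.1665 s.
Passive exhalation: V(t)/V₀ = e^(−t/τ) = e^(−0.12/0.1665) = 0.4864.
Fraction exhaled = 1 − 0.4864 = 0.5136 → 51.36%.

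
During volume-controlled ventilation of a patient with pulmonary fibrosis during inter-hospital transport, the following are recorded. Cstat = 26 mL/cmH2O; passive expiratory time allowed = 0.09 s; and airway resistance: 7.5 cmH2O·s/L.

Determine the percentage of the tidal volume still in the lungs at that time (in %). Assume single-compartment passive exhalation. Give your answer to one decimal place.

63.0

τ = R × C = 7.5 × 26 mL/cmH2O = 7.5 × 0.026 L/cmH2O = 0.195 s.
Passive exhalation: V(t)/V₀ = e^(−t/τ) = e^(−0.09/0.195) = 0.6303.
Fraction remaining = 0.6303 → 63.03%.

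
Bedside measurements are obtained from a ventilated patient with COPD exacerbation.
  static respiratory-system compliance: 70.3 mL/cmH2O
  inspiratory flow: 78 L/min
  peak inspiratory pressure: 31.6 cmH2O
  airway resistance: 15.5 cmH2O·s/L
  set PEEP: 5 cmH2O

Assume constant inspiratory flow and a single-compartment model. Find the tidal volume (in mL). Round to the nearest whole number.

Flow: 78 L/min ÷ 60 = 1.3 L/s.
Equation of motion (constant flow): PIP = Vt/C + R·V̇ + PEEP.
Vt/C = PIP − R·V̇ − PEEP = 31.6 − 20.15 − 5 = 6.45 cmH2O.
Vt = C × 6.45 = 70.3 × 6.45 = 453.44 mL.

453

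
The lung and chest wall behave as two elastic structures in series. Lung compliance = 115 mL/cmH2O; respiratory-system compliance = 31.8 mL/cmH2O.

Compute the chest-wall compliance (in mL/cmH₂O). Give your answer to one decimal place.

44.0

1/Ccw = 1/Crs − 1/CL.
1/Ccw = 1/31.8 − 1/115 = 0.02275.
Ccw = 43.956 mL/cmH2O.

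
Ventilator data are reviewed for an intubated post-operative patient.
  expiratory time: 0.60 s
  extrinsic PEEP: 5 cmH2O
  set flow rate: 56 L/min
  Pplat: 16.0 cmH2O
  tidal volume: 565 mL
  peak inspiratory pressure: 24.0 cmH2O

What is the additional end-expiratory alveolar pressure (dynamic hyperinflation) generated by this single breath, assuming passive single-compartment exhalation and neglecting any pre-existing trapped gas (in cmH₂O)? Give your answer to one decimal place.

2.8

Flow: 56 L/min ÷ 60 = 0.9333 L/s.
R = (PIP − Pplat)/V̇ = (24.0 − 16.0) / 0.9333 = 8.0/0.9333 = 8.572 cmH2O·s/L.
C = Vt/(Pplat − PEEP) = 565.0 / (16.0 − 5) = 565.0/11.0 = 51.364 mL/cmH2O.
τ = R × C = 8.572 × 0.05136 L/cmH2O = 0.4403 s.
Fraction remaining = e^(−Te/τ) = e^(−0.60/0.4403) = 0.256; trapped volume = 565.0 × 0.256 = 144.64 mL.
Additional alveolar pressure from trapping ≈ V_trapped / C = 144.64 / 51.364 = 2.816 cmH2O.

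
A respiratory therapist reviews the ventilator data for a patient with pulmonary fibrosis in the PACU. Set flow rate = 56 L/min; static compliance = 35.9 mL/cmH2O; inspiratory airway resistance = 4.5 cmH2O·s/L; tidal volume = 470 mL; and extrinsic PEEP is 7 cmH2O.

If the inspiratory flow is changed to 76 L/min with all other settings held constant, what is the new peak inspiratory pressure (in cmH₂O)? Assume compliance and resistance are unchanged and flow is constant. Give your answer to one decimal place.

25.8

Flow: 56 L/min ÷ 60 = 0.9333 L/s.
New flow: 76 L/min ÷ 60 = 1.2667 L/s.
PIP = Vt/C + R·V̇ + PEEP (constant-flow equation of motion).
Only the resistive term changes: ΔPIP = R × ΔV̇ = 4.5 × (1.2667 − 0.9333) = 4.5 × 0.3334 = 1.5 cmH2O.
Original PIP = 470/35.9 + 4.5×0.9333 + 7 = 24.292 cmH2O; new PIP = 24.292 + (1.5) = 25.792 cmH2O.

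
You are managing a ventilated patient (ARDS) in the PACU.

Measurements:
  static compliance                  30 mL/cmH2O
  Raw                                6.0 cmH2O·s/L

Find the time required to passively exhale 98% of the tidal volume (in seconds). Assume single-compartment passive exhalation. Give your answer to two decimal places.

τ = R × C = 6.0 × 30 mL/cmH2O = 6.0 × 0.030 L/cmH2O = 0.18 s.
Exhaled fraction f = 1 − e^(−t/τ) → t = −τ·ln(1 − f) = −0.18·ln(0.02) = 0.7042 s.

0.70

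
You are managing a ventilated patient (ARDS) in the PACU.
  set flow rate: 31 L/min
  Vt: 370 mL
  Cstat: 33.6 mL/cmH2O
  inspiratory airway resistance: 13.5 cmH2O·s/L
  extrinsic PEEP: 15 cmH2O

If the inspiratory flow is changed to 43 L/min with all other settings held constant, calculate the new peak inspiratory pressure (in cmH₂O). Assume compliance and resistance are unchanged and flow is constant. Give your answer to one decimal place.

35.7

Flow: 31 L/min ÷ 60 = 0.5167 L/s.
New flow: 43 L/min ÷ 60 = 0.7167 L/s.
PIP = Vt/C + R·V̇ + PEEP (constant-flow equation of motion).
Only the resistive term changes: ΔPIP = R × ΔV̇ = 13.5 × (0.7167 − 0.5167) = 13.5 × 0.2 = 2.7 cmH2O.
Original PIP = 370/33.6 + 13.5×0.5167 + 15 = 32.987 cmH2O; new PIP = 32.987 + (2.7) = 35.687 cmH2O.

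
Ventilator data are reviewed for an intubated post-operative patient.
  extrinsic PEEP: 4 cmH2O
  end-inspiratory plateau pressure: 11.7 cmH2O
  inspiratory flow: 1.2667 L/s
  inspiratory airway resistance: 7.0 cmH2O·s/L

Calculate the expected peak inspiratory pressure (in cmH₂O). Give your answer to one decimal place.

PIP = Pplat + Raw × flow = 11.7 + 7.0 × 1.2667 = 11.7 + 8.867 = 20.567 cmH2O.

20.6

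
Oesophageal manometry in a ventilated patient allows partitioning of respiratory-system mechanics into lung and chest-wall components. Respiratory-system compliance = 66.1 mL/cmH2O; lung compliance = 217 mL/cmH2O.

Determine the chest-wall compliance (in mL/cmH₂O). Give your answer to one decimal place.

1/Ccw = 1/Crs − 1/CL.
1/Ccw = 1/66.1 − 1/217 = 0.01052.
Ccw = 95.057 mL/cmH2O.

95.1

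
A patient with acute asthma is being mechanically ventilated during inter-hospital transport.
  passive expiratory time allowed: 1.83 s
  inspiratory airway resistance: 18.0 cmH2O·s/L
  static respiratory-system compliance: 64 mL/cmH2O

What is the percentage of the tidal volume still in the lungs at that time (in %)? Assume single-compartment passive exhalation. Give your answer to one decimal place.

τ = R × C = 18.0 × 64 mL/cmH2O = 18.0 × 0.064 L/cmH2O = 1.152 s.
Passive exhalation: V(t)/V₀ = e^(−t/τ) = e^(−1.83/1.152) = 0.2042.
Fraction remaining = 0.2042 → 20.42%.

20.4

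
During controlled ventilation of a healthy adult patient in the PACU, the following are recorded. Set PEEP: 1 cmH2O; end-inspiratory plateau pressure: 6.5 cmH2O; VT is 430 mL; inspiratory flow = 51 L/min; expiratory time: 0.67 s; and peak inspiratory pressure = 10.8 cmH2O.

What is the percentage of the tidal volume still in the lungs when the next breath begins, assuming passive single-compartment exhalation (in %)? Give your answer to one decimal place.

18.4

Flow: 51 L/min ÷ 60 = 0.85 L/s.
R = (PIP − Pplat)/V̇ = (10.8 − 6.5) / 0.85 = 4.3/0.85 = 5.059 cmH2O·s/L.
C = Vt/(Pplat − PEEP) = 430.0 / (6.5 − 1) = 430.0/5.5 = 78.182 mL/cmH2O.
τ = R × C = 5.059 × 0.07818 L/cmH2O = 0.3955 s.
Fraction remaining at end-expiration = e^(−Te/τ) = e^(−0.67/0.3955) = 0.1838 → 18.38%.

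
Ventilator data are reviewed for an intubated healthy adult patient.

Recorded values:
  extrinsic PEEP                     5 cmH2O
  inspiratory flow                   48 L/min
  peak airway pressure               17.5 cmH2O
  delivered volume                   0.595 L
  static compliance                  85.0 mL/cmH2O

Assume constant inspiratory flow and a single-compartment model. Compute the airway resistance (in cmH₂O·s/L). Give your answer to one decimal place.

6.9

Flow: 48 L/min ÷ 60 = 0.8 L/s.
Equation of motion (constant flow): PIP = Vt/C + R·V̇ + PEEP.
R·V̇ = PIP − Vt/C − PEEP = 17.5 − 595/85.0 − 5 = 17.5 − 7.0 − 5 = 5.5 cmH2O.
R = 5.5 / 0.8 = 6.875 cmH2O·s/L.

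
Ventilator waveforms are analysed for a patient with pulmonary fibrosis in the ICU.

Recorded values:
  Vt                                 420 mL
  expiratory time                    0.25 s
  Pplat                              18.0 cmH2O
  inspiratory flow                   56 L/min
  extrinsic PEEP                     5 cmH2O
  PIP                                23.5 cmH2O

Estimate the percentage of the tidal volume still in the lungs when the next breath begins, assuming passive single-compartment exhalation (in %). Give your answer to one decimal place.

26.9

Flow: 56 L/min ÷ 60 = 0.9333 L/s.
R = (PIP − Pplat)/V̇ = (23.5 − 18.0) / 0.9333 = 5.5/0.9333 = 5.893 cmH2O·s/L.
C = Vt/(Pplat − PEEP) = 420.0 / (18.0 − 5) = 420.0/13.0 = 32.308 mL/cmH2O.
τ = R × C = 5.893 × 0.03231 L/cmH2O = 0.1904 s.
Fraction remaining at end-expiration = e^(−Te/τ) = e^(−0.25/0.1904) = 0.269 → 26.9%.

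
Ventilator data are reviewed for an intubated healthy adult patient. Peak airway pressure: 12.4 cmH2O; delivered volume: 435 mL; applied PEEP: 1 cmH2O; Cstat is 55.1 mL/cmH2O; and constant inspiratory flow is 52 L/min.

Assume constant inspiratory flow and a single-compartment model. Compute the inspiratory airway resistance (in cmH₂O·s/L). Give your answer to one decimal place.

Flow: 52 L/min ÷ 60 = 0.8667 L/s.
Equation of motion (constant flow): PIP = Vt/C + R·V̇ + PEEP.
R·V̇ = PIP − Vt/C − PEEP = 12.4 − 435/55.1 − 1 = 12.4 − 7.895 − 1 = 3.505 cmH2O.
R = 3.505 / 0.8667 = 4.044 cmH2O·s/L.

4.0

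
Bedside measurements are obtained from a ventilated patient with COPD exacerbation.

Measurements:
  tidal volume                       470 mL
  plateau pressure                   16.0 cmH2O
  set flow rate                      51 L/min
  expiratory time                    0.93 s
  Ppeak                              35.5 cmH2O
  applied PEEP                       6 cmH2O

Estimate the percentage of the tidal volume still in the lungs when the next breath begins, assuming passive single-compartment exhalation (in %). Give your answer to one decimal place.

42.2

Flow: 51 L/min ÷ 60 = 0.85 L/s.
R = (PIP − Pplat)/V̇ = (35.5 − 16.0) / 0.85 = 19.5/0.85 = 22.941 cmH2O·s/L.
C = Vt/(Pplat − PEEP) = 470.0 / (16.0 − 6) = 470.0/10.0 = 47.0 mL/cmH2O.
τ = R × C = 22.941 × 0.047 L/cmH2O = 1.078 s.
Fraction remaining at end-expiration = e^(−Te/τ) = e^(−0.93/1.078) = 0.422 → 42.2%.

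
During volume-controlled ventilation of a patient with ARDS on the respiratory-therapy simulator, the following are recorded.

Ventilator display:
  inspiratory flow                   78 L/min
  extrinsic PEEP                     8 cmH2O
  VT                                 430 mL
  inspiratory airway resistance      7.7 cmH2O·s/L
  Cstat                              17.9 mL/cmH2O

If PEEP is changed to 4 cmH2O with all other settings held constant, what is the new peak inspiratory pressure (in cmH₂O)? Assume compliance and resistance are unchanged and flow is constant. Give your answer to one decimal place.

Flow: 78 L/min ÷ 60 = 1.3 L/s.
PIP = Vt/C + R·V̇ + PEEP (constant-flow equation of motion).
Only the baseline term changes: ΔPIP = ΔPEEP = 4 − 8 = -4.0 cmH2O.
Original PIP = 430/17.9 + 7.7×1.3 + 8 = 42.032 cmH2O; new PIP = 42.032 + (-4.0) = 38.032 cmH2O.

38.0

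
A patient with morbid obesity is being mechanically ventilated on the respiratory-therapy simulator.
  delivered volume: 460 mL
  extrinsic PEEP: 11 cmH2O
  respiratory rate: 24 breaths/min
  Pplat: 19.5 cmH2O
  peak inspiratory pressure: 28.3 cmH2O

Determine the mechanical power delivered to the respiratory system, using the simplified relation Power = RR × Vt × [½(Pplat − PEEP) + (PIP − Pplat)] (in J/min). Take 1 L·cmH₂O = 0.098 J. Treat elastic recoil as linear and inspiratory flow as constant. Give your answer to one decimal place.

Per-breath work = Vt × [½(Pplat−PEEP) + (PIP−Pplat)] = 0.460 × [0.5×8.5 + 8.8] = 0.460 × 13.05 = 6.003 L·cmH2O.
Power = 24 × 6.003 = 144.07 L·cmH2O/min.
× 0.098 J/(L·cmH2O) → 14.119 J/min.

14.1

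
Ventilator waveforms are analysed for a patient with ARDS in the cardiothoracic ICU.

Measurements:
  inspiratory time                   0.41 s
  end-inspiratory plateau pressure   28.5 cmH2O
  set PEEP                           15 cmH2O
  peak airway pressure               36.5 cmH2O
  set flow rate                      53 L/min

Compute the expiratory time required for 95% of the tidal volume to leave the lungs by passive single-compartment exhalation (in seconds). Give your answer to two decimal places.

0.73

Flow: 53 L/min ÷ 60 = 0.8833 L/s.
Vt = flow × Ti = 0.8833 L/s × 0.41 s × 1000 mL/L = 362.15 mL.
R = (PIP − Pplat)/V̇ = (36.5 − 28.5) / 0.8833 = 8.0/0.8833 = 9.057 cmH2O·s/L.
C = Vt/(Pplat − PEEP) = 362.15 / (28.5 − 15) = 362.15/13.5 = 26.826 mL/cmH2O.
τ = R × C = 9.057 × 0.02683 L/cmH2O = 0.243 s.
t = −τ·ln(1 − 0.95) = −0.243·ln(0.05) = 0.728 s.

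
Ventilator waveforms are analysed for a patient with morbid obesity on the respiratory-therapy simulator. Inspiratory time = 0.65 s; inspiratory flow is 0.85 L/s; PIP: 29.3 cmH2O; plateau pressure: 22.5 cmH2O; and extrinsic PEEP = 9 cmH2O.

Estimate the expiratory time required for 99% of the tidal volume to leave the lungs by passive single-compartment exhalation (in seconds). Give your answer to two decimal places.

1.51

Vt = flow × Ti = 0.85 L/s × 0.65 s × 1000 mL/L = 552.5 mL.
R = (PIP − Pplat)/V̇ = (29.3 − 22.5) / 0.85 = 6.8/0.85 = 8.0 cmH2O·s/L.
C = Vt/(Pplat − PEEP) = 552.5 / (22.5 − 9) = 552.5/13.5 = 40.926 mL/cmH2O.
τ = R × C = 8.0 × 0.04093 L/cmH2O = 0.3274 s.
t = −τ·ln(1 − 0.99) = −0.3274·ln(0.01) = 1.508 s.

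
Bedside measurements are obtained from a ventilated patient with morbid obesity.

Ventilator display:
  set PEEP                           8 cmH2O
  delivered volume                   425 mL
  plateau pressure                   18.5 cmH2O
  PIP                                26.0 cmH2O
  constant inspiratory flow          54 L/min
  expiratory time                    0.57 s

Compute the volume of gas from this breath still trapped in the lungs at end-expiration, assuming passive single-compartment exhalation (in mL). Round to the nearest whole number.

78

Flow: 54 L/min ÷ 60 = 0.9 L/s.
R = (PIP − Pplat)/V̇ = (26.0 − 18.5) / 0.9 = 7.5/0.9 = 8.333 cmH2O·s/L.
C = Vt/(Pplat − PEEP) = 425.0 / (18.5 − 8) = 425.0/10.5 = 40.476 mL/cmH2O.
τ = R × C = 8.333 × 0.04048 L/cmH2O = 0.3373 s.
Fraction remaining = e^(−Te/τ) = e^(−0.57/0.3373) = 0.1845.
Trapped volume = 425.0 × 0.1845 = 78.413 mL.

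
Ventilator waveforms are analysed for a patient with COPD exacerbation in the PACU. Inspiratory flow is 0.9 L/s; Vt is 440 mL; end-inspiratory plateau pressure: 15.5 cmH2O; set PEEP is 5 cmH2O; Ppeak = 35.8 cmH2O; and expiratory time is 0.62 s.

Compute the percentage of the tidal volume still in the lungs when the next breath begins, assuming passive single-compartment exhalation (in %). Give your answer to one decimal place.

51.9

R = (PIP − Pplat)/V̇ = (35.8 − 15.5) / 0.9 = 20.3/0.9 = 22.556 cmH2O·s/L.
C = Vt/(Pplat − PEEP) = 440.0 / (15.5 − 5) = 440.0/10.5 = 41.905 mL/cmH2O.
τ = R × C = 22.556 × 0.04191 L/cmH2O = 0.9453 s.
Fraction remaining at end-expiration = e^(−Te/τ) = e^(−0.62/0.9453) = 0.519 → 51.9%.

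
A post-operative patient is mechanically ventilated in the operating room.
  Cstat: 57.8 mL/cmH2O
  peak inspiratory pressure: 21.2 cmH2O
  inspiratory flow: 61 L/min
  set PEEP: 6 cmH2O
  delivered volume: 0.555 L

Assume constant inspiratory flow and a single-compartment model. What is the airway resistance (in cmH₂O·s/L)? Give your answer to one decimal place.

Flow: 61 L/min ÷ 60 = 1.0167 L/s.
Equation of motion (constant flow): PIP = Vt/C + R·V̇ + PEEP.
R·V̇ = PIP − Vt/C − PEEP = 21.2 − 555/57.8 − 6 = 21.2 − 9.602 − 6 = 5.598 cmH2O.
R = 5.598 / 1.0167 = 5.506 cmH2O·s/L.

5.5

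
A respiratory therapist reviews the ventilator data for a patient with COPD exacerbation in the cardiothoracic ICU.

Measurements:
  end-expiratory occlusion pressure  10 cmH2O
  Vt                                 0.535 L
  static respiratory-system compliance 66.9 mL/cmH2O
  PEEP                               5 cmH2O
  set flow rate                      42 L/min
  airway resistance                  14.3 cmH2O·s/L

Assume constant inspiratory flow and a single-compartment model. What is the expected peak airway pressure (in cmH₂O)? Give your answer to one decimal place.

28.0

Flow: 42 L/min ÷ 60 = 0.7 L/s.
Total PEEP = 10 cmH2O (set 5 + intrinsic 5); this is the baseline alveolar pressure.
Equation of motion (constant flow): PIP = Vt/C + R·V̇ + PEEP.
PIP = 535/66.9 + 14.3×0.7 + 10 = 7.997 + 10.01 + 10 = 28.007 cmH2O.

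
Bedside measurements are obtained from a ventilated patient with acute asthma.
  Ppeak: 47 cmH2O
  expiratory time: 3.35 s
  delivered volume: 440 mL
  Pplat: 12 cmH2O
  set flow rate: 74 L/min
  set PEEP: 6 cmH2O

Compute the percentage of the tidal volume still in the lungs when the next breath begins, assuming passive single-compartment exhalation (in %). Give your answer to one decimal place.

Flow: 74 L/min ÷ 60 = 1.2333 L/s.
R = (PIP − Pplat)/V̇ = (47 − 12) / 1.2333 = 35.0/1.2333 = 28.379 cmH2O·s/L.
C = Vt/(Pplat − PEEP) = 440.0 / (12 − 6) = 440.0/6.0 = 73.333 mL/cmH2O.
τ = R × C = 28.379 × 0.07333 L/cmH2O = 2.081 s.
Fraction remaining at end-expiration = e^(−Te/τ) = e^(−3.35/2.081) = 0.1999 → 19.99%.

20.0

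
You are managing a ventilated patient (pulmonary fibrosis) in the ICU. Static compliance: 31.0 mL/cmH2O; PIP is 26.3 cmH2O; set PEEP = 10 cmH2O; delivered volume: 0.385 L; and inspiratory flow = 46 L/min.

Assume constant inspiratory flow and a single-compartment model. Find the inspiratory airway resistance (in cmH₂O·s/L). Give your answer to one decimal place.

Flow: 46 L/min ÷ 60 = 0.7667 L/s.
Equation of motion (constant flow): PIP = Vt/C + R·V̇ + PEEP.
R·V̇ = PIP − Vt/C − PEEP = 26.3 − 385/31.0 − 10 = 26.3 − 12.419 − 10 = 3.881 cmH2O.
R = 3.881 / 0.7667 = 5.062 cmH2O·s/L.

5.1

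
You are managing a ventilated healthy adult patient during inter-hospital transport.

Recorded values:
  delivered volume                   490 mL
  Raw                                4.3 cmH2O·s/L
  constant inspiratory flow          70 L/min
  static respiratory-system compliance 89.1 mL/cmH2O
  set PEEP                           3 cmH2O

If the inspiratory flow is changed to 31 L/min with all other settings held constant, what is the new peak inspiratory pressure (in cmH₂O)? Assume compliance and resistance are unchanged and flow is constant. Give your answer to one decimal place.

Flow: 70 L/min ÷ 60 = 1.1667 L/s.
New flow: 31 L/min ÷ 60 = 0.5167 L/s.
PIP = Vt/C + R·V̇ + PEEP (constant-flow equation of motion).
Only the resistive term changes: ΔPIP = R × ΔV̇ = 4.3 × (0.5167 − 1.1667) = 4.3 × -0.65 = -2.795 cmH2O.
Original PIP = 490/89.1 + 4.3×1.1667 + 3 = 13.516 cmH2O; new PIP = 13.516 + (-2.795) = 10.721 cmH2O.

10.7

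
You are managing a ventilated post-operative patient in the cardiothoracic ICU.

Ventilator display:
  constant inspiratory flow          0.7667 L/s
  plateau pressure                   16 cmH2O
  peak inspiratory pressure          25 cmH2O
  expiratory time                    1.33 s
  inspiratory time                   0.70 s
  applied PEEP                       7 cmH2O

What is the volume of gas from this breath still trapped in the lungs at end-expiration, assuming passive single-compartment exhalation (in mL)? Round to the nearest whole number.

Vt = flow × Ti = 0.7667 L/s × 0.70 s × 1000 mL/L = 536.69 mL.
R = (PIP − Pplat)/V̇ = (25 − 16) / 0.7667 = 9.0/0.7667 = 11.739 cmH2O·s/L.
C = Vt/(Pplat − PEEP) = 536.69 / (16 − 7) = 536.69/9.0 = 59.632 mL/cmH2O.
τ = R × C = 11.739 × 0.05963 L/cmH2O = 0.7 s.
Fraction remaining = e^(−Te/τ) = e^(−1.33/0.7) = 0.1496.
Trapped volume = 536.69 × 0.1496 = 80.289 mL.

80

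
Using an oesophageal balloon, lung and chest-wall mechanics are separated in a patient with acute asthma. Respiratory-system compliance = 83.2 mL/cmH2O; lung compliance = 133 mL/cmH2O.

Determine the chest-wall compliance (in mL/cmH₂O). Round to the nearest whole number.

222

1/Ccw = 1/Crs − 1/CL.
1/Ccw = 1/83.2 − 1/133 = 0.0045.
Ccw = 222.22 mL/cmH2O.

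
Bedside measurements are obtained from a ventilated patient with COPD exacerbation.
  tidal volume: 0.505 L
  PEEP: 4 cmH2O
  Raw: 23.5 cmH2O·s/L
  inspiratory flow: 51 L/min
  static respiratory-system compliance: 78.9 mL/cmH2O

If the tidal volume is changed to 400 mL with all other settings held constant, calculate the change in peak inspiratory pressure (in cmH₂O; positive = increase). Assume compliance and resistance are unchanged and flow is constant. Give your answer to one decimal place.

-1.3

PIP = Vt/C + R·V̇ + PEEP (constant-flow equation of motion).
Only the elastic term changes: ΔPIP = ΔVt / C = (400 − 505) / 78.9 = -1.331 cmH2O.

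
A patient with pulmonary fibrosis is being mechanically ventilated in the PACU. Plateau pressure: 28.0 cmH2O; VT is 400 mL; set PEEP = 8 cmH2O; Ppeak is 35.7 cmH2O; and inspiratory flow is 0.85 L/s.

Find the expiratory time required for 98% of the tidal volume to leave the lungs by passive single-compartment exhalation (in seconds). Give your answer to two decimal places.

0.71

R = (PIP − Pplat)/V̇ = (35.7 − 28.0) / 0.85 = 7.7/0.85 = 9.059 cmH2O·s/L.
C = Vt/(Pplat − PEEP) = 400.0 / (28.0 − 8) = 400.0/20.0 = 20.0 mL/cmH2O.
τ = R × C = 9.059 × 0.02 L/cmH2O = 0.1812 s.
t = −τ·ln(1 − 0.98) = −0.1812·ln(0.02) = 0.7089 s.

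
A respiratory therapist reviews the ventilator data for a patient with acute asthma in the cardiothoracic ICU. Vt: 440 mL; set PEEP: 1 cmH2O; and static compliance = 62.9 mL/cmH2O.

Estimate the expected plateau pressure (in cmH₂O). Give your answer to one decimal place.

Pplat = PEEP + Vt / Cstat = 1 + 440 / 62.9 = 1 + 6.995 = 7.995 cmH2O.

8.0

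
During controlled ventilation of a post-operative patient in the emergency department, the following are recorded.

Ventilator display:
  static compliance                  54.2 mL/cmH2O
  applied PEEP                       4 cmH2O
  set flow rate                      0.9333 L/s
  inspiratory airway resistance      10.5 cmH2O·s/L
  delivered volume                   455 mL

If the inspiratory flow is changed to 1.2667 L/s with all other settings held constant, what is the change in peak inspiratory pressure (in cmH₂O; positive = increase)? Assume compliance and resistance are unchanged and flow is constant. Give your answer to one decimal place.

3.5

PIP = Vt/C + R·V̇ + PEEP (constant-flow equation of motion).
Only the resistive term changes: ΔPIP = R × ΔV̇ = 10.5 × (1.2667 − 0.9333) = 10.5 × 0.3334 = 3.501 cmH2O.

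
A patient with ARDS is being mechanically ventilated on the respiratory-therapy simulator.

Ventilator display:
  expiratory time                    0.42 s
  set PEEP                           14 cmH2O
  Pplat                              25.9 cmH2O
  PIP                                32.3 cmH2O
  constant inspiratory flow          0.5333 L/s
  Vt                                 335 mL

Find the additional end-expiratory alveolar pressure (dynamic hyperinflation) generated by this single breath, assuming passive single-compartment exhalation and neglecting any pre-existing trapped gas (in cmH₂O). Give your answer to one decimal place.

3.4

R = (PIP − Pplat)/V̇ = (32.3 − 25.9) / 0.5333 = 6.4/0.5333 = 12.001 cmH2O·s/L.
C = Vt/(Pplat − PEEP) = 335.0 / (25.9 − 14) = 335.0/11.9 = 28.151 mL/cmH2O.
τ = R × C = 12.001 × 0.02815 L/cmH2O = 0.3378 s.
Fraction remaining = e^(−Te/τ) = e^(−0.42/0.3378) = 0.2884; trapped volume = 335.0 × 0.2884 = 96.614 mL.
Additional alveolar pressure from trapping ≈ V_trapped / C = 96.614 / 28.151 = 3.432 cmH2O.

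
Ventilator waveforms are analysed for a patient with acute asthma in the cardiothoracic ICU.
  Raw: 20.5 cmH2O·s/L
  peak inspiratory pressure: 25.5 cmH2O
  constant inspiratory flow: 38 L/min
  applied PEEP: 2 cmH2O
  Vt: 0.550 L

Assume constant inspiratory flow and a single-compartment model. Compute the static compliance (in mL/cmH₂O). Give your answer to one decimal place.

Flow: 38 L/min ÷ 60 = 0.6333 L/s.
Equation of motion (constant flow): PIP = Vt/C + R·V̇ + PEEP.
Vt/C = PIP − R·V̇ − PEEP = 25.5 − 20.5×0.6333 − 2 = 25.5 − 12.983 − 2 = 10.517 cmH2O.
C = Vt / 10.517 = 550 / 10.517 = 52.296 mL/cmH2O.

52.3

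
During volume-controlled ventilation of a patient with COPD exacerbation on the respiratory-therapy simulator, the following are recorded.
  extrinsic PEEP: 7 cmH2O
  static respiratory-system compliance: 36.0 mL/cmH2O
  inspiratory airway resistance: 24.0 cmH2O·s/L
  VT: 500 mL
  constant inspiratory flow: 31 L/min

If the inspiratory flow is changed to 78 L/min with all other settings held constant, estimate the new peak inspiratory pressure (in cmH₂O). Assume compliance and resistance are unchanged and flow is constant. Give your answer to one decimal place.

Flow: 31 L/min ÷ 60 = 0.5167 L/s.
New flow: 78 L/min ÷ 60 = 1.3 L/s.
PIP = Vt/C + R·V̇ + PEEP (constant-flow equation of motion).
Only the resistive term changes: ΔPIP = R × ΔV̇ = 24.0 × (1.3 − 0.5167) = 24.0 × 0.7833 = 18.799 cmH2O.
Original PIP = 500/36.0 + 24.0×0.5167 + 7 = 33.29 cmH2O; new PIP = 33.29 + (18.799) = 52.089 cmH2O.

52.1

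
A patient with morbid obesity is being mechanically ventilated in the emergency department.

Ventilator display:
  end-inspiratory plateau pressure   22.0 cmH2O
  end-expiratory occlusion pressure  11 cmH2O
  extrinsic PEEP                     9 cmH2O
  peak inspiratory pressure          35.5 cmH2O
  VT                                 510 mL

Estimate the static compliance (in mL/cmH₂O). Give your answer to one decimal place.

46.4

End-expiratory occlusion gives total PEEP = 11 cmH2O (intrinsic PEEP = 11 − 9 = 2). Use total PEEP for the elastic gradient.
Cstat = Vt / (Pplat − PEEPtotal) = 510 / (22.0 − 11) = 510 / 11.0 = 46.364 mL/cmH2O.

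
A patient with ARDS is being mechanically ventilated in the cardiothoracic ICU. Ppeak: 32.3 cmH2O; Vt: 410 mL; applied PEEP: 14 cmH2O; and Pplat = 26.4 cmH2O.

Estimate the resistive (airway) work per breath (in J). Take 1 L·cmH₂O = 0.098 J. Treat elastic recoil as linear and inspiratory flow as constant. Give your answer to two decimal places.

0.24

With constant inspiratory flow the resistive pressure is constant at PIP − Pplat = 32.3 − 26.4 = 5.9 cmH2O, so resistive work = 5.9 × 0.410 = 2.419 L·cmH2O.
× 0.098 J/(L·cmH2O) → 0.2371 J.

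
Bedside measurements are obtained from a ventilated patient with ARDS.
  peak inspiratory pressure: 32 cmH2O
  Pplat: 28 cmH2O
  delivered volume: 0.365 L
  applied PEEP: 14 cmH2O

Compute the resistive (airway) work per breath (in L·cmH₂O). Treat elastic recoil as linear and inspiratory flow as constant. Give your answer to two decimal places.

With constant inspiratory flow the resistive pressure is constant at PIP − Pplat = 32 − 28 = 4.0 cmH2O, so resistive work = 4.0 × 0.365 = 1.46 L·cmH2O.

1.46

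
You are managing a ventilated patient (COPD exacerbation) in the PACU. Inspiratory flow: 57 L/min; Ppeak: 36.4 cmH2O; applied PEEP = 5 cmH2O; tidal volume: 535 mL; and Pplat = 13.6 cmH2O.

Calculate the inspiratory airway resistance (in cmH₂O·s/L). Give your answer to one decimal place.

Flow: 57 L/min ÷ 60 = 0.95 L/s.
Raw = (PIP − Pplat) / flow = (36.4 − 13.6) / 0.95 = 22.8 / 0.95 = 24.0 cmH2O·s/L.

24.0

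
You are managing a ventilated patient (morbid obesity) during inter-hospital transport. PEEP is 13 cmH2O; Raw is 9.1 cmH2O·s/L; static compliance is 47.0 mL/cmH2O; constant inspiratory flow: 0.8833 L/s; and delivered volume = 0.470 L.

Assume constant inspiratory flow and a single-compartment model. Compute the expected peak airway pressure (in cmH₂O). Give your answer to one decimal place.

31.0

Equation of motion (constant flow): PIP = Vt/C + R·V̇ + PEEP.
PIP = 470/47.0 + 9.1×0.8833 + 13 = 10.0 + 8.038 + 13 = 31.038 cmH2O.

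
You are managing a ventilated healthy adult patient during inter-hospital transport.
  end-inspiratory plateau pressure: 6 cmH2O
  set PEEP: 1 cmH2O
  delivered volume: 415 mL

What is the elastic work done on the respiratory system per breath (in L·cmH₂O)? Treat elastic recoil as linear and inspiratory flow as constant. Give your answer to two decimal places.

1.04

Elastic work ≈ ½ × (Pplat − PEEP) × Vt = 0.5 × (6 − 1) × 0.415 L = 0.5 × 5.0 × 0.415 = 1.038 L·cmH2O.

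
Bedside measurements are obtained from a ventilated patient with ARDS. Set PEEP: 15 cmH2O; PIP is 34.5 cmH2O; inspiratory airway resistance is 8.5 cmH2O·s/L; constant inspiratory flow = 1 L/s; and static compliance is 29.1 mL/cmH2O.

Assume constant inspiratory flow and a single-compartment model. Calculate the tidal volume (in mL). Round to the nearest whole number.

Equation of motion (constant flow): PIP = Vt/C + R·V̇ + PEEP.
Vt/C = PIP − R·V̇ − PEEP = 34.5 − 8.5 − 15 = 11.0 cmH2O.
Vt = C × 11.0 = 29.1 × 11.0 = 320.1 mL.

320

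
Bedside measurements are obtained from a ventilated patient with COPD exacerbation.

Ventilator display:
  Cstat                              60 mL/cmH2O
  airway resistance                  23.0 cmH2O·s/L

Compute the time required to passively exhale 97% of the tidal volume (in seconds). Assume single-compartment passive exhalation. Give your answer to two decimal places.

4.84

τ = R × C = 23.0 × 60 mL/cmH2O = 23.0 × 0.060 L/cmH2O = 1.38 s.
Exhaled fraction f = 1 − e^(−t/τ) → t = −τ·ln(1 − f) = −1.38·ln(0.03) = 4.839 s.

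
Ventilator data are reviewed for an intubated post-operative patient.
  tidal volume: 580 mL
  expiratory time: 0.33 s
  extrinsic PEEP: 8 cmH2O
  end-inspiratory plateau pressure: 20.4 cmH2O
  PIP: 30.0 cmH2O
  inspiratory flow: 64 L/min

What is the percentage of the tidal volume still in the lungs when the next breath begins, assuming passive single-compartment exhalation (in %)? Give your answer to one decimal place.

Flow: 64 L/min ÷ 60 = 1.0667 L/s.
R = (PIP − Pplat)/V̇ = (30.0 − 20.4) / 1.0667 = 9.6/1.0667 = 9.0 cmH2O·s/L.
C = Vt/(Pplat − PEEP) = 580.0 / (20.4 − 8) = 580.0/12.4 = 46.774 mL/cmH2O.
τ = R × C = 9.0 × 0.04677 L/cmH2O = 0.4209 s.
Fraction remaining at end-expiration = e^(−Te/τ) = e^(−0.33/0.4209) = 0.4566 → 45.66%.

45.7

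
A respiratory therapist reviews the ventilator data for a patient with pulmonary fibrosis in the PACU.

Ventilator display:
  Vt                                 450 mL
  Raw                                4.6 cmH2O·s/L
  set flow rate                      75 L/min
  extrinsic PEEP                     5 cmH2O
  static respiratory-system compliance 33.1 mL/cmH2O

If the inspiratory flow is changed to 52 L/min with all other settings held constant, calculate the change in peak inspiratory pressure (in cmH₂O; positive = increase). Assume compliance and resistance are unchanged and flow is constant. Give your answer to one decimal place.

Flow: 75 L/min ÷ 60 = 1.25 L/s.
New flow: 52 L/min ÷ 60 = 0.8667 L/s.
PIP = Vt/C + R·V̇ + PEEP (constant-flow equation of motion).
Only the resistive term changes: ΔPIP = R × ΔV̇ = 4.6 × (0.8667 − 1.25) = 4.6 × -0.3833 = -1.763 cmH2O.

-1.8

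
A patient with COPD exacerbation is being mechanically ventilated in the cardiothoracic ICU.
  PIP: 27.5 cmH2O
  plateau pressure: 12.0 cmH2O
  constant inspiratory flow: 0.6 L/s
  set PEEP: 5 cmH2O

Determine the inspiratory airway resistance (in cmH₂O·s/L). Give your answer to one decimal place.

Raw = (PIP − Pplat) / flow = (27.5 − 12.0) / 0.6 = 15.5 / 0.6 = 25.833 cmH2O·s/L.

25.8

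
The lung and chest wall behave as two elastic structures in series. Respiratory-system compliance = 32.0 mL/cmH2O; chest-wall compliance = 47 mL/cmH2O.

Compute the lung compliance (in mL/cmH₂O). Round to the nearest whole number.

100

1/CL = 1/Crs − 1/Ccw.
1/CL = 1/32.0 − 1/47 = 0.009973.
CL = 100.27 mL/cmH2O.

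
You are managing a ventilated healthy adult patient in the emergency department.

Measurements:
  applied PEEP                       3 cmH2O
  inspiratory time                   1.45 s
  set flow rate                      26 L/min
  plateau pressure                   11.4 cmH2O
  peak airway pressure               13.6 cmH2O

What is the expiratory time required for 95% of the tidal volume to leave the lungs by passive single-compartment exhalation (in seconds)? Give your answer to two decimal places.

Flow: 26 L/min ÷ 60 = 0.4333 L/s.
Vt = flow × Ti = 0.4333 L/s × 1.45 s × 1000 mL/L = 628.29 mL.
R = (PIP − Pplat)/V̇ = (13.6 − 11.4) / 0.4333 = 2.2/0.4333 = 5.077 cmH2O·s/L.
C = Vt/(Pplat − PEEP) = 628.29 / (11.4 − 3) = 628.29/8.4 = 74.796 mL/cmH2O.
τ = R × C = 5.077 × 0.0748 L/cmH2O = 0.3798 s.
t = −τ·ln(1 − 0.95) = −0.3798·ln(0.05) = 1.138 s.

1.14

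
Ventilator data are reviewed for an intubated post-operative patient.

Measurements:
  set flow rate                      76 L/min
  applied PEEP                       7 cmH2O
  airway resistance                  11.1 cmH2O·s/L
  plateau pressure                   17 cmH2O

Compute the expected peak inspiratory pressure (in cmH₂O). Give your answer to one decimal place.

31.1

Flow: 76 L/min ÷ 60 = 1.2667 L/s.
PIP = Pplat + Raw × flow = 17 + 11.1 × 1.2667 = 17 + 14.06 = 31.06 cmH2O.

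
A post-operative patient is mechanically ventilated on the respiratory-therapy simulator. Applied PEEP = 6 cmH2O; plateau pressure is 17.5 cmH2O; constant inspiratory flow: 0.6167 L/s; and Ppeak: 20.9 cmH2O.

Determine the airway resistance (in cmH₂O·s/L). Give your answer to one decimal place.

5.5

Raw = (PIP − Pplat) / flow = (20.9 − 17.5) / 0.6167 = 3.4 / 0.6167 = 5.513 cmH2O·s/L.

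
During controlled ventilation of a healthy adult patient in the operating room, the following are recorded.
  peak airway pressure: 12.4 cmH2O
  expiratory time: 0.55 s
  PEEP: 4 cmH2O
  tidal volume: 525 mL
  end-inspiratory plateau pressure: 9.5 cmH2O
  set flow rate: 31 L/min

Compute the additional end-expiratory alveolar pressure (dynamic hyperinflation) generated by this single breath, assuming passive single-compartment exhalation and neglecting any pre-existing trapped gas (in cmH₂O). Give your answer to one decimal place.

2.0

Flow: 31 L/min ÷ 60 = 0.5167 L/s.
R = (PIP − Pplat)/V̇ = (12.4 − 9.5) / 0.5167 = 2.9/0.5167 = 5.613 cmH2O·s/L.
C = Vt/(Pplat − PEEP) = 525.0 / (9.5 − 4) = 525.0/5.5 = 95.455 mL/cmH2O.
τ = R × C = 5.613 × 0.09546 L/cmH2O = 0.5358 s.
Fraction remaining = e^(−Te/τ) = e^(−0.55/0.5358) = 0.3583; trapped volume = 525.0 × 0.3583 = 188.11 mL.
Additional alveolar pressure from trapping ≈ V_trapped / C = 188.11 / 95.455 = 1.971 cmH2O.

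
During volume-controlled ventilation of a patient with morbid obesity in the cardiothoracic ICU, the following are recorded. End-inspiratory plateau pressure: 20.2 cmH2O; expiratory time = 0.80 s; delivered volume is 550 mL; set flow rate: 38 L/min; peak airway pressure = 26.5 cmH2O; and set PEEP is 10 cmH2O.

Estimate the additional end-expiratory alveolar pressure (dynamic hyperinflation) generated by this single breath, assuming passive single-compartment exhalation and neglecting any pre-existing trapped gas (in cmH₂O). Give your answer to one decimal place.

Flow: 38 L/min ÷ 60 = 0.6333 L/s.
R = (PIP − Pplat)/V̇ = (26.5 − 20.2) / 0.6333 = 6.3/0.6333 = 9.948 cmH2O·s/L.
C = Vt/(Pplat − PEEP) = 550.0 / (20.2 − 10) = 550.0/10.2 = 53.922 mL/cmH2O.
τ = R × C = 9.948 × 0.05392 L/cmH2O = 0.5364 s.
Fraction remaining = e^(−Te/τ) = e^(−0.80/0.5364) = 0.2251; trapped volume = 550.0 × 0.2251 = 123.81 mL.
Additional alveolar pressure from trapping ≈ V_trapped / C = 123.81 / 53.922 = 2.296 cmH2O.

2.3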